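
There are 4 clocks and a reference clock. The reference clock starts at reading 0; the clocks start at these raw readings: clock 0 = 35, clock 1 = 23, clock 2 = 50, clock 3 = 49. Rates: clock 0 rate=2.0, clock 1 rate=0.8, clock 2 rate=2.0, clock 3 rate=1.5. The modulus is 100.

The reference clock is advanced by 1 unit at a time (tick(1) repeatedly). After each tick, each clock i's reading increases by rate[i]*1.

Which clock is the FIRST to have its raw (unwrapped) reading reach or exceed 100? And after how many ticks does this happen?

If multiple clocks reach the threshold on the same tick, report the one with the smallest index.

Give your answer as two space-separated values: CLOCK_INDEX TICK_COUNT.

clock 0: start=35, rate=2.0, needs 100-35 = 65; ticks = ceil(65/2.0) = ceil(32.5000) = 33; reading at tick 33 = 35 + 2.0*33 = 101.0000
clock 1: start=23, rate=0.8, needs 100-23 = 77; ticks = ceil(77/0.8) = ceil(96.2500) = 97; reading at tick 97 = 23 + 0.8*97 = 100.6000
clock 2: start=50, rate=2.0, needs 100-50 = 50; ticks = ceil(50/2.0) = ceil(25.0000) = 25; reading at tick 25 = 50 + 2.0*25 = 100.0000
clock 3: start=49, rate=1.5, needs 100-49 = 51; ticks = ceil(51/1.5) = ceil(34.0000) = 34; reading at tick 34 = 49 + 1.5*34 = 100.0000
Minimum tick count = 25; winners = [2]; smallest index = 2

Answer: 2 25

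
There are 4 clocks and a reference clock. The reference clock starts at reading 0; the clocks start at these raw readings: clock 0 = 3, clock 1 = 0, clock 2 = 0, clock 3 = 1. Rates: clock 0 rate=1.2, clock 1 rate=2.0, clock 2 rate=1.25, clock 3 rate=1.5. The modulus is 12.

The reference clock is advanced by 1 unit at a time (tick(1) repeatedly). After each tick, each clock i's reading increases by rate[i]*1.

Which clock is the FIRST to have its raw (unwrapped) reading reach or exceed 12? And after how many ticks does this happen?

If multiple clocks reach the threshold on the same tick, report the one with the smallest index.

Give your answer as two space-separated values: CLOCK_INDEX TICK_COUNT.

Answer: 1 6

Derivation:
clock 0: start=3, rate=1.2, needs 12-3 = 9; ticks = ceil(9/1.2) = ceil(7.5000) = 8; reading at tick 8 = 3 + 1.2*8 = 12.6000
clock 1: start=0, rate=2.0, needs 12-0 = 12; ticks = ceil(12/2.0) = ceil(6.0000) = 6; reading at tick 6 = 0 + 2.0*6 = 12.0000
clock 2: start=0, rate=1.25, needs 12-0 = 12; ticks = ceil(12/1.25) = ceil(9.6000) = 10; reading at tick 10 = 0 + 1.25*10 = 12.5000
clock 3: start=1, rate=1.5, needs 12-1 = 11; ticks = ceil(11/1.5) = ceil(7.3333) = 8; reading at tick 8 = 1 + 1.5*8 = 13.0000
Minimum tick count = 6; winners = [1]; smallest index = 1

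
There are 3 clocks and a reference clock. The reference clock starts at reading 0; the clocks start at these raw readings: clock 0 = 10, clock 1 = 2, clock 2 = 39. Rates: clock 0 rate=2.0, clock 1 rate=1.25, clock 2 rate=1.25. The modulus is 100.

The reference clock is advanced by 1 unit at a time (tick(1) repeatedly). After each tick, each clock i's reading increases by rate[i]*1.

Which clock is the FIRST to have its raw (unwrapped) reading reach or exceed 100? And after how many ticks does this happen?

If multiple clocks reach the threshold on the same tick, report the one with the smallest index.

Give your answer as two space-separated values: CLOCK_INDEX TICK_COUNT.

Answer: 0 45

Derivation:
clock 0: start=10, rate=2.0, needs 100-10 = 90; ticks = ceil(90/2.0) = ceil(45.0000) = 45; reading at tick 45 = 10 + 2.0*45 = 100.0000
clock 1: start=2, rate=1.25, needs 100-2 = 98; ticks = ceil(98/1.25) = ceil(78.4000) = 79; reading at tick 79 = 2 + 1.25*79 = 100.7500
clock 2: start=39, rate=1.25, needs 100-39 = 61; ticks = ceil(61/1.25) = ceil(48.8000) = 49; reading at tick 49 = 39 + 1.25*49 = 100.2500
Minimum tick count = 45; winners = [0]; smallest index = 0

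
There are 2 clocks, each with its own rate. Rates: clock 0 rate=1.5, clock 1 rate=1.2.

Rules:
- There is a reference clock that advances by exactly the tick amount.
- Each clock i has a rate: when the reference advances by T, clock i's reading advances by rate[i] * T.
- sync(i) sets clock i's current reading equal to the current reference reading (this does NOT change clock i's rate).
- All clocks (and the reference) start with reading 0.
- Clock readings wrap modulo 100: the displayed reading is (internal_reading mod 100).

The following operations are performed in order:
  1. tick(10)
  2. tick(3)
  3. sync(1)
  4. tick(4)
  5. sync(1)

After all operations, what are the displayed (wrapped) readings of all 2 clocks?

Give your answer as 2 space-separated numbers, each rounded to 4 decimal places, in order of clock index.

After op 1 tick(10): ref=10.0000 raw=[15.0000 12.0000]
After op 2 tick(3): ref=13.0000 raw=[19.5000 15.6000]
After op 3 sync(1): ref=13.0000 raw=[19.5000 13.0000]
After op 4 tick(4): ref=17.0000 raw=[25.5000 17.8000]
After op 5 sync(1): ref=17.0000 raw=[25.5000 17.0000]
Wrap final raw readings (mod 100): 25.5000 mod 100 = 25.5000; 17.0000 mod 100 = 17.0000

Answer: 25.5000 17.0000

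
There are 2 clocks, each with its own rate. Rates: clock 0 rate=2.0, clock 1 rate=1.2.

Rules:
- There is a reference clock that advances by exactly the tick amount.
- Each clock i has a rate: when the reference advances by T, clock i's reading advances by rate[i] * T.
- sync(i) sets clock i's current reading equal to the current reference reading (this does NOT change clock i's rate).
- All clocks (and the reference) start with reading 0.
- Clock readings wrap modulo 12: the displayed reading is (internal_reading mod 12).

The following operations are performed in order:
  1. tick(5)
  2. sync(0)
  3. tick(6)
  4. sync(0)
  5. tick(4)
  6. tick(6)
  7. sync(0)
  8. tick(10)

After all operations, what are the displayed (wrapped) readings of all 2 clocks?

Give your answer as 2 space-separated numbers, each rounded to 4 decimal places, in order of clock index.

Answer: 5.0000 1.2000

Derivation:
After op 1 tick(5): ref=5.0000 raw=[10.0000 6.0000]
After op 2 sync(0): ref=5.0000 raw=[5.0000 6.0000]
After op 3 tick(6): ref=11.0000 raw=[17.0000 13.2000]
After op 4 sync(0): ref=11.0000 raw=[11.0000 13.2000]
After op 5 tick(4): ref=15.0000 raw=[19.0000 18.0000]
After op 6 tick(6): ref=21.0000 raw=[31.0000 25.2000]
After op 7 sync(0): ref=21.0000 raw=[21.0000 25.2000]
After op 8 tick(10): ref=31.0000 raw=[41.0000 37.2000]
Wrap final raw readings (mod 12): 41.0000 mod 12 = 5.0000; 37.2000 mod 12 = 1.2000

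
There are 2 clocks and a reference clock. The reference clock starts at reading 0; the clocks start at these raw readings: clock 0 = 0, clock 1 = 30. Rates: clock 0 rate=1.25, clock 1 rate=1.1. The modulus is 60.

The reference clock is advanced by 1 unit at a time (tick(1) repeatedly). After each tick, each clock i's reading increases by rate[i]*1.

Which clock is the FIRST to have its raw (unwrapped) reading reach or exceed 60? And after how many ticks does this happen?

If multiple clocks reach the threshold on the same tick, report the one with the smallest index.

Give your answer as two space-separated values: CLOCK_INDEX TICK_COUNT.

clock 0: start=0, rate=1.25, needs 60-0 = 60; ticks = ceil(60/1.25) = ceil(48.0000) = 48; reading at tick 48 = 0 + 1.25*48 = 60.0000
clock 1: start=30, rate=1.1, needs 60-30 = 30; ticks = ceil(30/1.1) = ceil(27.2727) = 28; reading at tick 28 = 30 + 1.1*28 = 60.8000
Minimum tick count = 28; winners = [1]; smallest index = 1

Answer: 1 28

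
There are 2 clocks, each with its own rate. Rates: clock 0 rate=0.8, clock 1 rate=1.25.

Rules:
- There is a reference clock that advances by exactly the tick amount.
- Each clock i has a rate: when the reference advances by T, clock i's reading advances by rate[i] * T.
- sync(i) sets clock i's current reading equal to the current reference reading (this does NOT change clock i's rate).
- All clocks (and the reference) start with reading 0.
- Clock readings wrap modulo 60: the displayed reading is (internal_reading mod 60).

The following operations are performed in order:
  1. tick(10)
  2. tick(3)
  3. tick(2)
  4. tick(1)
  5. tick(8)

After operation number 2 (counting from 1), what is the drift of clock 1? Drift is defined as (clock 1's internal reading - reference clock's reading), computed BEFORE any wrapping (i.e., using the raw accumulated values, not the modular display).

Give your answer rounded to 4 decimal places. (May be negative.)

Answer: 3.2500

Derivation:
After op 1 tick(10): ref=10.0000 raw=[8.0000 12.5000]
After op 2 tick(3): ref=13.0000 raw=[10.4000 16.2500]
Drift of clock 1 after op 2: 16.2500 - 13.0000 = 3.2500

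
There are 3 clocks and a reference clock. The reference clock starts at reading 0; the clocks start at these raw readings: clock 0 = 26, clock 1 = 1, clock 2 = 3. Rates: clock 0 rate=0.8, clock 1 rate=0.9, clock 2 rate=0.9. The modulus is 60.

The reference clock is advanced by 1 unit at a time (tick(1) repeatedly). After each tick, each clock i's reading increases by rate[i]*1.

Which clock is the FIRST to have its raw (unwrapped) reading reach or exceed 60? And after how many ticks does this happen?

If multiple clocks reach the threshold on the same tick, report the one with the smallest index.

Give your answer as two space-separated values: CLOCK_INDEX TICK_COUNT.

Answer: 0 43

Derivation:
clock 0: start=26, rate=0.8, needs 60-26 = 34; ticks = ceil(34/0.8) = ceil(42.5000) = 43; reading at tick 43 = 26 + 0.8*43 = 60.4000
clock 1: start=1, rate=0.9, needs 60-1 = 59; ticks = ceil(59/0.9) = ceil(65.5556) = 66; reading at tick 66 = 1 + 0.9*66 = 60.4000
clock 2: start=3, rate=0.9, needs 60-3 = 57; ticks = ceil(57/0.9) = ceil(63.3333) = 64; reading at tick 64 = 3 + 0.9*64 = 60.6000
Minimum tick count = 43; winners = [0]; smallest index = 0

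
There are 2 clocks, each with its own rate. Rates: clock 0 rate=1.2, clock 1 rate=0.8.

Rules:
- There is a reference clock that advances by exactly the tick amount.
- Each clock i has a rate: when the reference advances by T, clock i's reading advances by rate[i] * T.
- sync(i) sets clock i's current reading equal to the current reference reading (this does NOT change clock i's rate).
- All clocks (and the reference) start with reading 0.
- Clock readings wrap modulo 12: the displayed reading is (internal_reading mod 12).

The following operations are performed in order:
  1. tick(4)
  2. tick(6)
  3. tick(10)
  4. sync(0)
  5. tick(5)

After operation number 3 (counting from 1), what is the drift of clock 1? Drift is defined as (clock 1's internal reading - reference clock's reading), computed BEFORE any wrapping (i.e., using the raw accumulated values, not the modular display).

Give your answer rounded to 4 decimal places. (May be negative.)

After op 1 tick(4): ref=4.0000 raw=[4.8000 3.2000]
After op 2 tick(6): ref=10.0000 raw=[12.0000 8.0000]
After op 3 tick(10): ref=20.0000 raw=[24.0000 16.0000]
Drift of clock 1 after op 3: 16.0000 - 20.0000 = -4.0000

Answer: -4.0000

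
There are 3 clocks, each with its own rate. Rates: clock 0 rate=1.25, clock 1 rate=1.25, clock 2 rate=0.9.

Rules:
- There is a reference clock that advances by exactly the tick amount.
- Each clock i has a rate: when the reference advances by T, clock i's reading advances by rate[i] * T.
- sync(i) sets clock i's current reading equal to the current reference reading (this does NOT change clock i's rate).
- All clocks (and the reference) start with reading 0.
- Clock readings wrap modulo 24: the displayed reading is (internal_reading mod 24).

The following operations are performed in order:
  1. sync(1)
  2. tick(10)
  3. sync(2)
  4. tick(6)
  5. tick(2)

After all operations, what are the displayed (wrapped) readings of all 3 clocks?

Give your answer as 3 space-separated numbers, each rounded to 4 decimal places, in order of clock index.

After op 1 sync(1): ref=0.0000 raw=[0.0000 0.0000 0.0000]
After op 2 tick(10): ref=10.0000 raw=[12.5000 12.5000 9.0000]
After op 3 sync(2): ref=10.0000 raw=[12.5000 12.5000 10.0000]
After op 4 tick(6): ref=16.0000 raw=[20.0000 20.0000 15.4000]
After op 5 tick(2): ref=18.0000 raw=[22.5000 22.5000 17.2000]
Wrap final raw readings (mod 24): 22.5000 mod 24 = 22.5000; 22.5000 mod 24 = 22.5000; 17.2000 mod 24 = 17.2000

Answer: 22.5000 22.5000 17.2000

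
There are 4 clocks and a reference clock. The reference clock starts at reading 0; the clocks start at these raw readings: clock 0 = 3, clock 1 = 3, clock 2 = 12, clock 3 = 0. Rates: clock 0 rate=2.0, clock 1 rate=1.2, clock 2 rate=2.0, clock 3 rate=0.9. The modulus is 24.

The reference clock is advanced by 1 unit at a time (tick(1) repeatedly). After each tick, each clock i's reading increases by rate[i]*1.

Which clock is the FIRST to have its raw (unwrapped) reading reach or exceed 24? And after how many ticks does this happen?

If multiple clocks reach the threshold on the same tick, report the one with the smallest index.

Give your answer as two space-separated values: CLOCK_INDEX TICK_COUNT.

clock 0: start=3, rate=2.0, needs 24-3 = 21; ticks = ceil(21/2.0) = ceil(10.5000) = 11; reading at tick 11 = 3 + 2.0*11 = 25.0000
clock 1: start=3, rate=1.2, needs 24-3 = 21; ticks = ceil(21/1.2) = ceil(17.5000) = 18; reading at tick 18 = 3 + 1.2*18 = 24.6000
clock 2: start=12, rate=2.0, needs 24-12 = 12; ticks = ceil(12/2.0) = ceil(6.0000) = 6; reading at tick 6 = 12 + 2.0*6 = 24.0000
clock 3: start=0, rate=0.9, needs 24-0 = 24; ticks = ceil(24/0.9) = ceil(26.6667) = 27; reading at tick 27 = 0 + 0.9*27 = 24.3000
Minimum tick count = 6; winners = [2]; smallest index = 2

Answer: 2 6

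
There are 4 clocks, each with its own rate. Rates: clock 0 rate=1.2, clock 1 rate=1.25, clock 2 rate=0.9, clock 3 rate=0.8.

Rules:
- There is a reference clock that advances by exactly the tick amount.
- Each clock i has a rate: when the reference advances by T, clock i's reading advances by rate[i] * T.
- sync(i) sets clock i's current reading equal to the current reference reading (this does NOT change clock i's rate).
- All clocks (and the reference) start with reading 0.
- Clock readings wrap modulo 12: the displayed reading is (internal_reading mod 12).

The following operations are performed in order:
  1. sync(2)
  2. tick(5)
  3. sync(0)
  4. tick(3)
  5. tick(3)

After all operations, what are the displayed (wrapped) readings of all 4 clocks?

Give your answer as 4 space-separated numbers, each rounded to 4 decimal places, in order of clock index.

Answer: 0.2000 1.7500 9.9000 8.8000

Derivation:
After op 1 sync(2): ref=0.0000 raw=[0.0000 0.0000 0.0000 0.0000]
After op 2 tick(5): ref=5.0000 raw=[6.0000 6.2500 4.5000 4.0000]
After op 3 sync(0): ref=5.0000 raw=[5.0000 6.2500 4.5000 4.0000]
After op 4 tick(3): ref=8.0000 raw=[8.6000 10.0000 7.2000 6.4000]
After op 5 tick(3): ref=11.0000 raw=[12.2000 13.7500 9.9000 8.8000]
Wrap final raw readings (mod 12): 12.2000 mod 12 = 0.2000; 13.7500 mod 12 = 1.7500; 9.9000 mod 12 = 9.9000; 8.8000 mod 12 = 8.8000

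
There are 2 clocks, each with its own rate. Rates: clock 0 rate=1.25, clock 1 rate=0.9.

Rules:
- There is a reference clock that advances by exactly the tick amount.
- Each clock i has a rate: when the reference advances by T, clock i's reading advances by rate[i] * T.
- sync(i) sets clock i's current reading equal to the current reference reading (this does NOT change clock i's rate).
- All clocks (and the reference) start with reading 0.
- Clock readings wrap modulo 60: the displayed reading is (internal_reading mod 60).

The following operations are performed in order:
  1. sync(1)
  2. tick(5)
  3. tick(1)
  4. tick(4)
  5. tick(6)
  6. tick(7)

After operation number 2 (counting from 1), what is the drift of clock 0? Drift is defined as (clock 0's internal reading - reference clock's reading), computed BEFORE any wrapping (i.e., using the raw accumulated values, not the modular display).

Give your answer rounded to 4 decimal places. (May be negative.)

After op 1 sync(1): ref=0.0000 raw=[0.0000 0.0000]
After op 2 tick(5): ref=5.0000 raw=[6.2500 4.5000]
Drift of clock 0 after op 2: 6.2500 - 5.0000 = 1.2500

Answer: 1.2500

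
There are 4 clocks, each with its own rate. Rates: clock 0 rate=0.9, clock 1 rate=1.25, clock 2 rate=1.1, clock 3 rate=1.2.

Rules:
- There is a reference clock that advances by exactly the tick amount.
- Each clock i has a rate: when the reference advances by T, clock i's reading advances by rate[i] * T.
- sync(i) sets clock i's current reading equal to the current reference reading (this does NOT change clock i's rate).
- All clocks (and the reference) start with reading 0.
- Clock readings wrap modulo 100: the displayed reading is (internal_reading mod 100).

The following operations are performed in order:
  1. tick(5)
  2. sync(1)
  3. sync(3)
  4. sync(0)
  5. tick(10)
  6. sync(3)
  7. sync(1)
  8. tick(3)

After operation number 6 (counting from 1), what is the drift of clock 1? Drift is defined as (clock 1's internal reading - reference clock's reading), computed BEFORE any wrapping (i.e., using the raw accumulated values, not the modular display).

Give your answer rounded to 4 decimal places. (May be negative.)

Answer: 2.5000

Derivation:
After op 1 tick(5): ref=5.0000 raw=[4.5000 6.2500 5.5000 6.0000]
After op 2 sync(1): ref=5.0000 raw=[4.5000 5.0000 5.5000 6.0000]
After op 3 sync(3): ref=5.0000 raw=[4.5000 5.0000 5.5000 5.0000]
After op 4 sync(0): ref=5.0000 raw=[5.0000 5.0000 5.5000 5.0000]
After op 5 tick(10): ref=15.0000 raw=[14.0000 17.5000 16.5000 17.0000]
After op 6 sync(3): ref=15.0000 raw=[14.0000 17.5000 16.5000 15.0000]
Drift of clock 1 after op 6: 17.5000 - 15.0000 = 2.5000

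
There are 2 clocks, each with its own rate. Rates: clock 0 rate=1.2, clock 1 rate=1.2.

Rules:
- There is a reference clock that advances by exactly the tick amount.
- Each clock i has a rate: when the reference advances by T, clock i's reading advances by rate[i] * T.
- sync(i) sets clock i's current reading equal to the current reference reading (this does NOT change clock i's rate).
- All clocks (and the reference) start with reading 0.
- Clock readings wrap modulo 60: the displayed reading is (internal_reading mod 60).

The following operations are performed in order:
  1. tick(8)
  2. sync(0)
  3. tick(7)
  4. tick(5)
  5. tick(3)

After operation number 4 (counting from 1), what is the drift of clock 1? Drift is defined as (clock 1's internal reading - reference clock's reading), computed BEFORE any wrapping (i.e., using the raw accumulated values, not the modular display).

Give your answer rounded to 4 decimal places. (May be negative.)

Answer: 4.0000

Derivation:
After op 1 tick(8): ref=8.0000 raw=[9.6000 9.6000]
After op 2 sync(0): ref=8.0000 raw=[8.0000 9.6000]
After op 3 tick(7): ref=15.0000 raw=[16.4000 18.0000]
After op 4 tick(5): ref=20.0000 raw=[22.4000 24.0000]
Drift of clock 1 after op 4: 24.0000 - 20.0000 = 4.0000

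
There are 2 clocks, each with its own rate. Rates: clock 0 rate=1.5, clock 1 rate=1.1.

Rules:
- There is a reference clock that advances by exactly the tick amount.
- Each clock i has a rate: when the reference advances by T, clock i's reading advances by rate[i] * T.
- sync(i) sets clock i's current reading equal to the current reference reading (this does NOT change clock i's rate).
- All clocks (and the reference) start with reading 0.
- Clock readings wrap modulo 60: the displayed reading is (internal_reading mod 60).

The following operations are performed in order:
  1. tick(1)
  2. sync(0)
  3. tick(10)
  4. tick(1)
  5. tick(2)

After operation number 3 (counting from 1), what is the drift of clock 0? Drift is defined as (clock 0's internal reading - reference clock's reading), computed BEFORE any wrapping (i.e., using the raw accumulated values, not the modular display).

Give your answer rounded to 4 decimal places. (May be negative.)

After op 1 tick(1): ref=1.0000 raw=[1.5000 1.1000]
After op 2 sync(0): ref=1.0000 raw=[1.0000 1.1000]
After op 3 tick(10): ref=11.0000 raw=[16.0000 12.1000]
Drift of clock 0 after op 3: 16.0000 - 11.0000 = 5.0000

Answer: 5.0000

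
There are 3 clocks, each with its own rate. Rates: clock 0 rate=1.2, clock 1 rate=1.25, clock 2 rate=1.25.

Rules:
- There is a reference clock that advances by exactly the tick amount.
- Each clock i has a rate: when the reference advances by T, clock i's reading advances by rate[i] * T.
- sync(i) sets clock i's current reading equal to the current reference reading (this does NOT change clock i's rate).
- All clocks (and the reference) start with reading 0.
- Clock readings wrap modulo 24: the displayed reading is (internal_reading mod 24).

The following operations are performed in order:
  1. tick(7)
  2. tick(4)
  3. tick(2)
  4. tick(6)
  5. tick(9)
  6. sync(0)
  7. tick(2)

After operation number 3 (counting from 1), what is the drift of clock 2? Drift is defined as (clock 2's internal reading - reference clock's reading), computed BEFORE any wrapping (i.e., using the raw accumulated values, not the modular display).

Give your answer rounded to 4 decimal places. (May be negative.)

Answer: 3.2500

Derivation:
After op 1 tick(7): ref=7.0000 raw=[8.4000 8.7500 8.7500]
After op 2 tick(4): ref=11.0000 raw=[13.2000 13.7500 13.7500]
After op 3 tick(2): ref=13.0000 raw=[15.6000 16.2500 16.2500]
Drift of clock 2 after op 3: 16.2500 - 13.0000 = 3.2500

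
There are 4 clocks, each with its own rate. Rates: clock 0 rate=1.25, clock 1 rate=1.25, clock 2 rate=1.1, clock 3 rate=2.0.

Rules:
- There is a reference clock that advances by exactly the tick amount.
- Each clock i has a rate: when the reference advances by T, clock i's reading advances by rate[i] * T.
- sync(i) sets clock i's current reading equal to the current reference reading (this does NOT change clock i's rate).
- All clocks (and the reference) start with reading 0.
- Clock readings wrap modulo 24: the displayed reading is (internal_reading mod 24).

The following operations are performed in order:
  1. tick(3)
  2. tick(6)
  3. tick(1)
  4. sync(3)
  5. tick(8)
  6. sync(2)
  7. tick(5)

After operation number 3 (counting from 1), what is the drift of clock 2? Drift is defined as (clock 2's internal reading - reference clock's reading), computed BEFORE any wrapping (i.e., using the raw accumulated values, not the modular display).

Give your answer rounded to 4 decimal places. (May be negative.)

Answer: 1.0000

Derivation:
After op 1 tick(3): ref=3.0000 raw=[3.7500 3.7500 3.3000 6.0000]
After op 2 tick(6): ref=9.0000 raw=[11.2500 11.2500 9.9000 18.0000]
After op 3 tick(1): ref=10.0000 raw=[12.5000 12.5000 11.0000 20.0000]
Drift of clock 2 after op 3: 11.0000 - 10.0000 = 1.0000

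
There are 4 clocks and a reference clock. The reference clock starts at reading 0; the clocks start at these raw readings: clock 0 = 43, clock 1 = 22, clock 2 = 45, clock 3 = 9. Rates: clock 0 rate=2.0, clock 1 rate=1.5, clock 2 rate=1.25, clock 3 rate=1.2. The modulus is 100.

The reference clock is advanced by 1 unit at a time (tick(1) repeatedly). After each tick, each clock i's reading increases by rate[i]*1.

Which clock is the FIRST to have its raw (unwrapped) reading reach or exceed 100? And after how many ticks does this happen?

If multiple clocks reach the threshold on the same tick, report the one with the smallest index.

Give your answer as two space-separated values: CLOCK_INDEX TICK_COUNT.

clock 0: start=43, rate=2.0, needs 100-43 = 57; ticks = ceil(57/2.0) = ceil(28.5000) = 29; reading at tick 29 = 43 + 2.0*29 = 101.0000
clock 1: start=22, rate=1.5, needs 100-22 = 78; ticks = ceil(78/1.5) = ceil(52.0000) = 52; reading at tick 52 = 22 + 1.5*52 = 100.0000
clock 2: start=45, rate=1.25, needs 100-45 = 55; ticks = ceil(55/1.25) = ceil(44.0000) = 44; reading at tick 44 = 45 + 1.25*44 = 100.0000
clock 3: start=9, rate=1.2, needs 100-9 = 91; ticks = ceil(91/1.2) = ceil(75.8333) = 76; reading at tick 76 = 9 + 1.2*76 = 100.2000
Minimum tick count = 29; winners = [0]; smallest index = 0

Answer: 0 29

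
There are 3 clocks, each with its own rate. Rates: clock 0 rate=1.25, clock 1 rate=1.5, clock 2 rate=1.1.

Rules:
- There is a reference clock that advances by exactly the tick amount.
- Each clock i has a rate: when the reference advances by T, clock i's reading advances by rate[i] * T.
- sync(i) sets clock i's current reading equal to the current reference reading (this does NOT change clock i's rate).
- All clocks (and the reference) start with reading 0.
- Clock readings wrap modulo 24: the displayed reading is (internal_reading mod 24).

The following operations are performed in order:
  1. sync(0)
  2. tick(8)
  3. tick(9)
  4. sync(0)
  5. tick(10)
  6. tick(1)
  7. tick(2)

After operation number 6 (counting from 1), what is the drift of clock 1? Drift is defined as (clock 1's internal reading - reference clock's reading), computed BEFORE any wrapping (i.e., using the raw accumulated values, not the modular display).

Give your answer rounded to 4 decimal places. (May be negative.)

After op 1 sync(0): ref=0.0000 raw=[0.0000 0.0000 0.0000]
After op 2 tick(8): ref=8.0000 raw=[10.0000 12.0000 8.8000]
After op 3 tick(9): ref=17.0000 raw=[21.2500 25.5000 18.7000]
After op 4 sync(0): ref=17.0000 raw=[17.0000 25.5000 18.7000]
After op 5 tick(10): ref=27.0000 raw=[29.5000 40.5000 29.7000]
After op 6 tick(1): ref=28.0000 raw=[30.7500 42.0000 30.8000]
Drift of clock 1 after op 6: 42.0000 - 28.0000 = 14.0000

Answer: 14.0000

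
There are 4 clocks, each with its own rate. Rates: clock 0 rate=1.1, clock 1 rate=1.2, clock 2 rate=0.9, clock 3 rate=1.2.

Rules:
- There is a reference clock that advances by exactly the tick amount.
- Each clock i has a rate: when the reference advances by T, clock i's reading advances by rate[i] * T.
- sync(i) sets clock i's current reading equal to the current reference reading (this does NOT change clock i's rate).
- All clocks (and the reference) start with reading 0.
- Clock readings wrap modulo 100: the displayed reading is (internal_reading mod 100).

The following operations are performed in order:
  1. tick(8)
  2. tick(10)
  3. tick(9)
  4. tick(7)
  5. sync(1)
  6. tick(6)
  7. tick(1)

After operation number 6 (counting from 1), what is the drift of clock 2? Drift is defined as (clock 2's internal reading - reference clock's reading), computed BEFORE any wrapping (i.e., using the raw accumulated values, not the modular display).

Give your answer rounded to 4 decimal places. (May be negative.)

Answer: -4.0000

Derivation:
After op 1 tick(8): ref=8.0000 raw=[8.8000 9.6000 7.2000 9.6000]
After op 2 tick(10): ref=18.0000 raw=[19.8000 21.6000 16.2000 21.6000]
After op 3 tick(9): ref=27.0000 raw=[29.7000 32.4000 24.3000 32.4000]
After op 4 tick(7): ref=34.0000 raw=[37.4000 40.8000 30.6000 40.8000]
After op 5 sync(1): ref=34.0000 raw=[37.4000 34.0000 30.6000 40.8000]
After op 6 tick(6): ref=40.0000 raw=[44.0000 41.2000 36.0000 48.0000]
Drift of clock 2 after op 6: 36.0000 - 40.0000 = -4.0000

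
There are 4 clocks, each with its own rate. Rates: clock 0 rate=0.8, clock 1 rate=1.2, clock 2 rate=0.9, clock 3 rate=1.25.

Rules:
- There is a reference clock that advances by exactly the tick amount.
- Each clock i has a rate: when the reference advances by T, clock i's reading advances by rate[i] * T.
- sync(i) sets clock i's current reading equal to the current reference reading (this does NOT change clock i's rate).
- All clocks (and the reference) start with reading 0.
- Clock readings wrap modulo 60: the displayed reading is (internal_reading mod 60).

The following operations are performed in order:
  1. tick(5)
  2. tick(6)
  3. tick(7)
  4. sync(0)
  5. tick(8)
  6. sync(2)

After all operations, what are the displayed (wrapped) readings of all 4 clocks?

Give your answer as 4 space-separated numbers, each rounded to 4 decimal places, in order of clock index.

After op 1 tick(5): ref=5.0000 raw=[4.0000 6.0000 4.5000 6.2500]
After op 2 tick(6): ref=11.0000 raw=[8.8000 13.2000 9.9000 13.7500]
After op 3 tick(7): ref=18.0000 raw=[14.4000 21.6000 16.2000 22.5000]
After op 4 sync(0): ref=18.0000 raw=[18.0000 21.6000 16.2000 22.5000]
After op 5 tick(8): ref=26.0000 raw=[24.4000 31.2000 23.4000 32.5000]
After op 6 sync(2): ref=26.0000 raw=[24.4000 31.2000 26.0000 32.5000]
Wrap final raw readings (mod 60): 24.4000 mod 60 = 24.4000; 31.2000 mod 60 = 31.2000; 26.0000 mod 60 = 26.0000; 32.5000 mod 60 = 32.5000

Answer: 24.4000 31.2000 26.0000 32.5000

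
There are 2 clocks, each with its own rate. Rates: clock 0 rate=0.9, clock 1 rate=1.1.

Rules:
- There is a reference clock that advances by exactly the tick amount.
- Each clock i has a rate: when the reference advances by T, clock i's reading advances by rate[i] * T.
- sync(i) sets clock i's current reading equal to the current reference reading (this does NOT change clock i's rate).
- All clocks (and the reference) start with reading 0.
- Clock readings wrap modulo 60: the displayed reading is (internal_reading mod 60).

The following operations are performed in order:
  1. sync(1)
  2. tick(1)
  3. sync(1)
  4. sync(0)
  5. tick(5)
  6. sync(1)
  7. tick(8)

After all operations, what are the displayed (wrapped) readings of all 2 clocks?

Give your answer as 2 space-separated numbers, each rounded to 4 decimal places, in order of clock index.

Answer: 12.7000 14.8000

Derivation:
After op 1 sync(1): ref=0.0000 raw=[0.0000 0.0000]
After op 2 tick(1): ref=1.0000 raw=[0.9000 1.1000]
After op 3 sync(1): ref=1.0000 raw=[0.9000 1.0000]
After op 4 sync(0): ref=1.0000 raw=[1.0000 1.0000]
After op 5 tick(5): ref=6.0000 raw=[5.5000 6.5000]
After op 6 sync(1): ref=6.0000 raw=[5.5000 6.0000]
After op 7 tick(8): ref=14.0000 raw=[12.7000 14.8000]
Wrap final raw readings (mod 60): 12.7000 mod 60 = 12.7000; 14.8000 mod 60 = 14.8000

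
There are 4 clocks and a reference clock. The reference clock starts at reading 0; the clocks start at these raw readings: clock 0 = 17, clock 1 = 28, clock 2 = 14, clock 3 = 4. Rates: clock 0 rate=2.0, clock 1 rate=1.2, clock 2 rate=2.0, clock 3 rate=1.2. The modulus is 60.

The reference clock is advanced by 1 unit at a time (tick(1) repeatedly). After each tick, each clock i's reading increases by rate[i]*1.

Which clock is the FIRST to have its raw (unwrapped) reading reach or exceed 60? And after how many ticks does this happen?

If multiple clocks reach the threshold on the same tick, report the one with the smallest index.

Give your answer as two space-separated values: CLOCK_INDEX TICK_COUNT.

Answer: 0 22

Derivation:
clock 0: start=17, rate=2.0, needs 60-17 = 43; ticks = ceil(43/2.0) = ceil(21.5000) = 22; reading at tick 22 = 17 + 2.0*22 = 61.0000
clock 1: start=28, rate=1.2, needs 60-28 = 32; ticks = ceil(32/1.2) = ceil(26.6667) = 27; reading at tick 27 = 28 + 1.2*27 = 60.4000
clock 2: start=14, rate=2.0, needs 60-14 = 46; ticks = ceil(46/2.0) = ceil(23.0000) = 23; reading at tick 23 = 14 + 2.0*23 = 60.0000
clock 3: start=4, rate=1.2, needs 60-4 = 56; ticks = ceil(56/1.2) = ceil(46.6667) = 47; reading at tick 47 = 4 + 1.2*47 = 60.4000
Minimum tick count = 22; winners = [0]; smallest index = 0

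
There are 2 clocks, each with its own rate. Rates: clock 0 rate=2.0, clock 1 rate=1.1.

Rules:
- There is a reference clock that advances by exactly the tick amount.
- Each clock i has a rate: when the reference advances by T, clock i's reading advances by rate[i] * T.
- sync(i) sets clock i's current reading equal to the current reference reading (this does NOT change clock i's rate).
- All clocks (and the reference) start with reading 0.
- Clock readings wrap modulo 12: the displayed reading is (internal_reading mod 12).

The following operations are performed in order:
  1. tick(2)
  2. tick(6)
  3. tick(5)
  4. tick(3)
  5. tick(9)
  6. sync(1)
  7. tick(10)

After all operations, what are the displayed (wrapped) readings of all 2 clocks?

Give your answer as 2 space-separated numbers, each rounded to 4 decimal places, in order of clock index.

Answer: 10.0000 0.0000

Derivation:
After op 1 tick(2): ref=2.0000 raw=[4.0000 2.2000]
After op 2 tick(6): ref=8.0000 raw=[16.0000 8.8000]
After op 3 tick(5): ref=13.0000 raw=[26.0000 14.3000]
After op 4 tick(3): ref=16.0000 raw=[32.0000 17.6000]
After op 5 tick(9): ref=25.0000 raw=[50.0000 27.5000]
After op 6 sync(1): ref=25.0000 raw=[50.0000 25.0000]
After op 7 tick(10): ref=35.0000 raw=[70.0000 36.0000]
Wrap final raw readings (mod 12): 70.0000 mod 12 = 10.0000; 36.0000 mod 12 = 0.0000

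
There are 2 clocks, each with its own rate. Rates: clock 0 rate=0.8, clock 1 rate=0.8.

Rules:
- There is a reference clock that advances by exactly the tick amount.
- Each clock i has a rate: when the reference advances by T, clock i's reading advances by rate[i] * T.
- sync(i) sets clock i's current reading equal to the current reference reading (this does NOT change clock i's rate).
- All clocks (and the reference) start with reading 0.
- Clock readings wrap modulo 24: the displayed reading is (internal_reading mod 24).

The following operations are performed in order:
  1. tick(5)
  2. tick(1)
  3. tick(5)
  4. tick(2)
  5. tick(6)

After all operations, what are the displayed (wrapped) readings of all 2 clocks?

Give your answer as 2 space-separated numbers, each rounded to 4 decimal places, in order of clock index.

After op 1 tick(5): ref=5.0000 raw=[4.0000 4.0000]
After op 2 tick(1): ref=6.0000 raw=[4.8000 4.8000]
After op 3 tick(5): ref=11.0000 raw=[8.8000 8.8000]
After op 4 tick(2): ref=13.0000 raw=[10.4000 10.4000]
After op 5 tick(6): ref=19.0000 raw=[15.2000 15.2000]
Wrap final raw readings (mod 24): 15.2000 mod 24 = 15.2000; 15.2000 mod 24 = 15.2000

Answer: 15.2000 15.2000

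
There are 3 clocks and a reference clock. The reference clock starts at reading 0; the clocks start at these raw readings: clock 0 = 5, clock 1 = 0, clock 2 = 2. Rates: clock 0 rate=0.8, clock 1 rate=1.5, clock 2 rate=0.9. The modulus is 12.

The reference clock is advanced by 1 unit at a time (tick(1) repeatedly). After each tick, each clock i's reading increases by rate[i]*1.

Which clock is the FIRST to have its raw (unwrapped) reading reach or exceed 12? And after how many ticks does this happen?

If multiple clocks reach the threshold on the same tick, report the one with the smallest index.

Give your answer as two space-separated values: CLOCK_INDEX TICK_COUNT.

Answer: 1 8

Derivation:
clock 0: start=5, rate=0.8, needs 12-5 = 7; ticks = ceil(7/0.8) = ceil(8.7500) = 9; reading at tick 9 = 5 + 0.8*9 = 12.2000
clock 1: start=0, rate=1.5, needs 12-0 = 12; ticks = ceil(12/1.5) = ceil(8.0000) = 8; reading at tick 8 = 0 + 1.5*8 = 12.0000
clock 2: start=2, rate=0.9, needs 12-2 = 10; ticks = ceil(10/0.9) = ceil(11.1111) = 12; reading at tick 12 = 2 + 0.9*12 = 12.8000
Minimum tick count = 8; winners = [1]; smallest index = 1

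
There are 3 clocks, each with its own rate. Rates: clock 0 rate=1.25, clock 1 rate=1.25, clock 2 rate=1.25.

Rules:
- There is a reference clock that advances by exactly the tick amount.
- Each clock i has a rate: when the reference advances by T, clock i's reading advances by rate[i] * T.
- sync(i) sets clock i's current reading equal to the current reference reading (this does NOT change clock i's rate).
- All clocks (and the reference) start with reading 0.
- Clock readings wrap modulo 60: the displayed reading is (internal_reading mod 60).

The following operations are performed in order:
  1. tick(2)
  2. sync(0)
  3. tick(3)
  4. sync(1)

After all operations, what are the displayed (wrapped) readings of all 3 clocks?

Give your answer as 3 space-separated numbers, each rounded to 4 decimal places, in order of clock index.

After op 1 tick(2): ref=2.0000 raw=[2.5000 2.5000 2.5000]
After op 2 sync(0): ref=2.0000 raw=[2.0000 2.5000 2.5000]
After op 3 tick(3): ref=5.0000 raw=[5.7500 6.2500 6.2500]
After op 4 sync(1): ref=5.0000 raw=[5.7500 5.0000 6.2500]
Wrap final raw readings (mod 60): 5.7500 mod 60 = 5.7500; 5.0000 mod 60 = 5.0000; 6.2500 mod 60 = 6.2500

Answer: 5.7500 5.0000 6.2500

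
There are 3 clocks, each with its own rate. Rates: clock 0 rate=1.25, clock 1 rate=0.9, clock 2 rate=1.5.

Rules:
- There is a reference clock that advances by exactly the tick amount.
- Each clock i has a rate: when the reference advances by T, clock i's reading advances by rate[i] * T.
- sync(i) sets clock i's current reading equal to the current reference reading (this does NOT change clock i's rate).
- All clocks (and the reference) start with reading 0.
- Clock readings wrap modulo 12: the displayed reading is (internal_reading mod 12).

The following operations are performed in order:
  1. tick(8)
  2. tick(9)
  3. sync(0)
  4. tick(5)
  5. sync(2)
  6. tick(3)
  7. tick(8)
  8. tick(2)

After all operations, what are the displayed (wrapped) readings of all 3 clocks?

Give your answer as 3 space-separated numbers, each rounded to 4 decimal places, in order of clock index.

Answer: 3.5000 7.5000 5.5000

Derivation:
After op 1 tick(8): ref=8.0000 raw=[10.0000 7.2000 12.0000]
After op 2 tick(9): ref=17.0000 raw=[21.2500 15.3000 25.5000]
After op 3 sync(0): ref=17.0000 raw=[17.0000 15.3000 25.5000]
After op 4 tick(5): ref=22.0000 raw=[23.2500 19.8000 33.0000]
After op 5 sync(2): ref=22.0000 raw=[23.2500 19.8000 22.0000]
After op 6 tick(3): ref=25.0000 raw=[27.0000 22.5000 26.5000]
After op 7 tick(8): ref=33.0000 raw=[37.0000 29.7000 38.5000]
After op 8 tick(2): ref=35.0000 raw=[39.5000 31.5000 41.5000]
Wrap final raw readings (mod 12): 39.5000 mod 12 = 3.5000; 31.5000 mod 12 = 7.5000; 41.5000 mod 12 = 5.5000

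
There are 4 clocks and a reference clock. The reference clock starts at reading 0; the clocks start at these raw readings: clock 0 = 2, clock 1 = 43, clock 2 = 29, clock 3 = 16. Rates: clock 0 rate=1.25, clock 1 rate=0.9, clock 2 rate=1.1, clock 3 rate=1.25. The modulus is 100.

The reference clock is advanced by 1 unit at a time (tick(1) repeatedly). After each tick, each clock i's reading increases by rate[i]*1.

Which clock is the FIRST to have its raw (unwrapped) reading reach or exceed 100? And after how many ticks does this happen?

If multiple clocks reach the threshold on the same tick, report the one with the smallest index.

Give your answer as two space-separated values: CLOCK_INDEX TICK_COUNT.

Answer: 1 64

Derivation:
clock 0: start=2, rate=1.25, needs 100-2 = 98; ticks = ceil(98/1.25) = ceil(78.4000) = 79; reading at tick 79 = 2 + 1.25*79 = 100.7500
clock 1: start=43, rate=0.9, needs 100-43 = 57; ticks = ceil(57/0.9) = ceil(63.3333) = 64; reading at tick 64 = 43 + 0.9*64 = 100.6000
clock 2: start=29, rate=1.1, needs 100-29 = 71; ticks = ceil(71/1.1) = ceil(64.5455) = 65; reading at tick 65 = 29 + 1.1*65 = 100.5000
clock 3: start=16, rate=1.25, needs 100-16 = 84; ticks = ceil(84/1.25) = ceil(67.2000) = 68; reading at tick 68 = 16 + 1.25*68 = 101.0000
Minimum tick count = 64; winners = [1]; smallest index = 1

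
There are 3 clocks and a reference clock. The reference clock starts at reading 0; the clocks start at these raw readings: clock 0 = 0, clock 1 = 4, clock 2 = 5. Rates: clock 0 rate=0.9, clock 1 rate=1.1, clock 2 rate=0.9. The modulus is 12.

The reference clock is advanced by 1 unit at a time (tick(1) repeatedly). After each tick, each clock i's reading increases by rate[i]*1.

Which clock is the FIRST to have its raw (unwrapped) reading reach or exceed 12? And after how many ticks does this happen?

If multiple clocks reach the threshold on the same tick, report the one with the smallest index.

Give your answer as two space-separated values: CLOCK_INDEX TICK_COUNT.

clock 0: start=0, rate=0.9, needs 12-0 = 12; ticks = ceil(12/0.9) = ceil(13.3333) = 14; reading at tick 14 = 0 + 0.9*14 = 12.6000
clock 1: start=4, rate=1.1, needs 12-4 = 8; ticks = ceil(8/1.1) = ceil(7.2727) = 8; reading at tick 8 = 4 + 1.1*8 = 12.8000
clock 2: start=5, rate=0.9, needs 12-5 = 7; ticks = ceil(7/0.9) = ceil(7.7778) = 8; reading at tick 8 = 5 + 0.9*8 = 12.2000
Minimum tick count = 8; winners = [1, 2]; smallest index = 1

Answer: 1 8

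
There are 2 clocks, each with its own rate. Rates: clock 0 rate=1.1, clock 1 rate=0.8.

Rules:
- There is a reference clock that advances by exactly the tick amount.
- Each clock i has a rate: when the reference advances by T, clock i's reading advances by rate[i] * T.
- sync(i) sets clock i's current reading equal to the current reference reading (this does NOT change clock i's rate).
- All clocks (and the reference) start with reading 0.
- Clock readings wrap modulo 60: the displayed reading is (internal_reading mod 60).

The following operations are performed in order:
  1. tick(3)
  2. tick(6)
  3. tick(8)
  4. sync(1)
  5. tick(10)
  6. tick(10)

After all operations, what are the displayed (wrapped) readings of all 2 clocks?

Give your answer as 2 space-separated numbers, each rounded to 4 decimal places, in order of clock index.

After op 1 tick(3): ref=3.0000 raw=[3.3000 2.4000]
After op 2 tick(6): ref=9.0000 raw=[9.9000 7.2000]
After op 3 tick(8): ref=17.0000 raw=[18.7000 13.6000]
After op 4 sync(1): ref=17.0000 raw=[18.7000 17.0000]
After op 5 tick(10): ref=27.0000 raw=[29.7000 25.0000]
After op 6 tick(10): ref=37.0000 raw=[40.7000 33.0000]
Wrap final raw readings (mod 60): 40.7000 mod 60 = 40.7000; 33.0000 mod 60 = 33.0000

Answer: 40.7000 33.0000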